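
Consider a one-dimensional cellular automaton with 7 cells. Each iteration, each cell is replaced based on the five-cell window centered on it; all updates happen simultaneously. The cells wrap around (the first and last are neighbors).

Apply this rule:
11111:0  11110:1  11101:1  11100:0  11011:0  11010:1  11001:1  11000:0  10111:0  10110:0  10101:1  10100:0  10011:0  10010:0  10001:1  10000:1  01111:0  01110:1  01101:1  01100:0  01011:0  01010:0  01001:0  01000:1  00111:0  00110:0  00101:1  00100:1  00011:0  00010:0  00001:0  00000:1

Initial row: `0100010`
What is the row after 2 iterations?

0011100

0111010
0011100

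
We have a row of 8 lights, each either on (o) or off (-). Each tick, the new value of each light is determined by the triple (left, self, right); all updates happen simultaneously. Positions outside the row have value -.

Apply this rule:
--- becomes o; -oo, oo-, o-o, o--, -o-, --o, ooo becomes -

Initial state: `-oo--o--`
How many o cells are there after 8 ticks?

tick 1: -------o
tick 2: oooooo--
tick 3: -------o  (repeats tick 1; period 2)
tick 8: oooooo--
count of o: 6

6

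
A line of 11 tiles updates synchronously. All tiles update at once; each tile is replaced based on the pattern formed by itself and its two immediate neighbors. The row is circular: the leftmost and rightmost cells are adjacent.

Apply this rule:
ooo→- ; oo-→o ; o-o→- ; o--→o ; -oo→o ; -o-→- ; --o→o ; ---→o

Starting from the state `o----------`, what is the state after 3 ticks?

--oooooooo-

-oooooooooo
-o--------o
--oooooooo-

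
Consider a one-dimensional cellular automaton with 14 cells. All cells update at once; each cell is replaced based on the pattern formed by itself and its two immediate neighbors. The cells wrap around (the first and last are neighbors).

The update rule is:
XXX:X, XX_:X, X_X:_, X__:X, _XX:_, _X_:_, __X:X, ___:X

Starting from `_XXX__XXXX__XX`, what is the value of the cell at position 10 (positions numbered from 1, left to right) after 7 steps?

step 1: __XXXX_XXXXX_X
step 2: XX_XXX__XXXX__
step 3: _X__XXXX_XXXXX
step 4: __XX_XXX__XXXX
step 5: XX_X__XXXX_XXX
step 6: XX__XX_XXX__XX
step 7: XXXX_X__XXXX_X
position 10 holds X

X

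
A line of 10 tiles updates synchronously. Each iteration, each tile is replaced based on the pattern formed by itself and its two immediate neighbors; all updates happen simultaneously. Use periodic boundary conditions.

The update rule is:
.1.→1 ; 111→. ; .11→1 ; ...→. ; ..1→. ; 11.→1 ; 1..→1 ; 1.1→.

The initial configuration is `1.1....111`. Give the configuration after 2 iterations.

1.111..11.

1.11...1..
1.111..11.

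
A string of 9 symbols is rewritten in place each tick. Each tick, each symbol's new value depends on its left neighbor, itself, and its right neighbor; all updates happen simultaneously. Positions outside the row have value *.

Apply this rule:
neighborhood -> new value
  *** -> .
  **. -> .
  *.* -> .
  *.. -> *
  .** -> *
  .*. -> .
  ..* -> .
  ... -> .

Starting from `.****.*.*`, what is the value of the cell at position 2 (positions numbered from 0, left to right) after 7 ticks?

.*......*
..*.....*
*..*....*
.*..*...*
..*..*..*
*..*..*.*
.*..*...*
position 2 holds .

.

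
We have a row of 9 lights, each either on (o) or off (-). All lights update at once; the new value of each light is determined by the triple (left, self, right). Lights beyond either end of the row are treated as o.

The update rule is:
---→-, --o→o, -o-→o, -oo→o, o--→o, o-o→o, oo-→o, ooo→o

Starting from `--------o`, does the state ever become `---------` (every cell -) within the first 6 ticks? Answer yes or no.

o------oo
oo----ooo
ooo--oooo
ooooooooo
ooooooooo  (fixed point — unchanged through tick 6)
tick 6 is ooooooooo, still not uniform -

no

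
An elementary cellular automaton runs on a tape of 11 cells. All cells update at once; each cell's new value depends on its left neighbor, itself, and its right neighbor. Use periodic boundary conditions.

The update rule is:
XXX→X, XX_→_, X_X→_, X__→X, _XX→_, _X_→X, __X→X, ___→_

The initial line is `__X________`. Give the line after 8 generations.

_XXX_______
X_X_X______
X_X_XX____X
__X___X__X_
_XXX_XXXXXX
__X___XXXX_
_XXX_X_XX_X
__X__X____X

__X__X____X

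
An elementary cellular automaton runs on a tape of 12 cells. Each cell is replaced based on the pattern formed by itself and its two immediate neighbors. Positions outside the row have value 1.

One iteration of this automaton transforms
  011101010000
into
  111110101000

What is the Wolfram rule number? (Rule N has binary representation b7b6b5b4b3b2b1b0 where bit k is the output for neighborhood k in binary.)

248

position 2: 111 → 1  (bit 7 = 1)
position 3: 110 → 1  (bit 6 = 1)
position 0: 101 → 1  (bit 5 = 1)
position 8: 100 → 1  (bit 4 = 1)
position 1: 011 → 1  (bit 3 = 1)
position 5: 010 → 0  (bit 2 = 0)
position 11: 001 → 0  (bit 1 = 0)
position 9: 000 → 0  (bit 0 = 0)
bits b7..b0 = 11111000 = 248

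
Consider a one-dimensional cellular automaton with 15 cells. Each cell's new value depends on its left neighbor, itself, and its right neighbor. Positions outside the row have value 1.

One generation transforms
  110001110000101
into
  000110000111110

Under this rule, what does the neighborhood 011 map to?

At position 5 the neighborhood is 011; the next row has 0 there.

0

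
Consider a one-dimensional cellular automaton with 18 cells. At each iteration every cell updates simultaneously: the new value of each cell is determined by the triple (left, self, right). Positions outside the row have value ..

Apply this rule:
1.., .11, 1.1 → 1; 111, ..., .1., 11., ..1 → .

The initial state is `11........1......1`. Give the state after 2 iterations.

.1.1........1.....

1.1........1......
.1.1........1.....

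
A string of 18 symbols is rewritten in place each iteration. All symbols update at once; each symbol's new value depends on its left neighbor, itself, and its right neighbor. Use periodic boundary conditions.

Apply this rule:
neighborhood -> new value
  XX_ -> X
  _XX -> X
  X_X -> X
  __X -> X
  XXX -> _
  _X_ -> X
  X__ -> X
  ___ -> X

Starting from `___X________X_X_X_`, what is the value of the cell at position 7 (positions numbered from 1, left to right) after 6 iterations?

XXXXXXXXXXXXXXXXXX
__________________
XXXXXXXXXXXXXXXXXX  (repeats iteration 1; period 2)
iteration 6: __________________
position 7 holds _

_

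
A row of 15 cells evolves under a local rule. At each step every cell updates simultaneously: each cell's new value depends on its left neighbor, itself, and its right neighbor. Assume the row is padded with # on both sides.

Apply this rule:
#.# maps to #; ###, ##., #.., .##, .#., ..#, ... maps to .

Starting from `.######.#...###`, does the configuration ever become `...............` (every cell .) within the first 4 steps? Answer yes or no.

step 1: #......#.......
step 2: ...............
all cells are . at step 2

yes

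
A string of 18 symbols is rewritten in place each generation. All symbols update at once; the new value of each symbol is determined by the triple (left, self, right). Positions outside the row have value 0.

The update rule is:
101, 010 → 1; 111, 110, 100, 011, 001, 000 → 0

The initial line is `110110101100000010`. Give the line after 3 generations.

generation 1: 001001110000000010
generation 2: 001000000000000010
generation 3: 001000000000000010

001000000000000010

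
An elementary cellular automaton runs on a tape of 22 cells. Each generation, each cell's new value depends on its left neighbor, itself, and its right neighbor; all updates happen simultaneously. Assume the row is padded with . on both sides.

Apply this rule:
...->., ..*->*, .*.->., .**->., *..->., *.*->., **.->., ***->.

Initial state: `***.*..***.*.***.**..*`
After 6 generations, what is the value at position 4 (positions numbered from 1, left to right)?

.

......*.............*.
.....*.............*..
....*.............*...
...*.............*....
..*.............*.....
.*.............*......
position 4 holds .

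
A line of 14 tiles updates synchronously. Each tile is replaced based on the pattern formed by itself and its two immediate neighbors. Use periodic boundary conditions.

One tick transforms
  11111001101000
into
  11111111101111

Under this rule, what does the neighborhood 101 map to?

At position 9 the neighborhood is 101; the next row has 0 there.

0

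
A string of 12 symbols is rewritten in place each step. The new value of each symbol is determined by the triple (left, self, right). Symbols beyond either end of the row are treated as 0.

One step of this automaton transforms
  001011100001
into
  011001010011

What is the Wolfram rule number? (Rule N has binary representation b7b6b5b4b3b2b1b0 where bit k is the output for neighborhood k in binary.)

position 5: 111 → 1  (bit 7 = 1)
position 6: 110 → 0  (bit 6 = 0)
position 3: 101 → 0  (bit 5 = 0)
position 7: 100 → 1  (bit 4 = 1)
position 4: 011 → 0  (bit 3 = 0)
position 2: 010 → 1  (bit 2 = 1)
position 1: 001 → 1  (bit 1 = 1)
position 0: 000 → 0  (bit 0 = 0)
bits b7..b0 = 10010110 = 150

150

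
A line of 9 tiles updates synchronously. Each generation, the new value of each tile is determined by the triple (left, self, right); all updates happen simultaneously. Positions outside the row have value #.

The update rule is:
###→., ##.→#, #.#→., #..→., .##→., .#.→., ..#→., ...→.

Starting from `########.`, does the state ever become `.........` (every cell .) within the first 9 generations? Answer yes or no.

yes

.......#.
.........
all cells are . at generation 2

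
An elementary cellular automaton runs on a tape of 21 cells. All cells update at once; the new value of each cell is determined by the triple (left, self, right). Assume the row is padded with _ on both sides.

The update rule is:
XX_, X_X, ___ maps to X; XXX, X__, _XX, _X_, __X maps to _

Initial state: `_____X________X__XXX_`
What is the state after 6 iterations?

XX______X_X__X_XXX___

XXXX___XXXXXX______X_
___X_X______X_XXXX___
XX__X__XXXX__X___X_XX
_X________X____X__X_X
___XXXXXX___XX_____X_
XX______X_X__X_XXX___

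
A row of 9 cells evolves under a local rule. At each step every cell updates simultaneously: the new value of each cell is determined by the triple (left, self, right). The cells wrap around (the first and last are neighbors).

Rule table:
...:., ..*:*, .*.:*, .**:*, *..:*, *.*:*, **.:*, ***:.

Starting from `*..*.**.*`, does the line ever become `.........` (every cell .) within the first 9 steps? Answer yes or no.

yes

*********
.........
all cells are . at step 2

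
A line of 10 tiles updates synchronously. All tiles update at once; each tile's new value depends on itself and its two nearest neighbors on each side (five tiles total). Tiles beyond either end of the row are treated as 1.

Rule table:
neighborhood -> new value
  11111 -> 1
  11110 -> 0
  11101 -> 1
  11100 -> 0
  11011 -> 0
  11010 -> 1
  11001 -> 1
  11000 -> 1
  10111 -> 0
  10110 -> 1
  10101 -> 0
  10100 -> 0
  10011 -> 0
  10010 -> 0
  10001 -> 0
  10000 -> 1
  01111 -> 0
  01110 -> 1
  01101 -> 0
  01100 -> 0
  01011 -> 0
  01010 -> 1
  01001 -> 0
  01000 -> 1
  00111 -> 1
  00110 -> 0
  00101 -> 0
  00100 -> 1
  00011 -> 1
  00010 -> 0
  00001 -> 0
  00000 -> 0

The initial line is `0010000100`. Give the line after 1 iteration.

1011100100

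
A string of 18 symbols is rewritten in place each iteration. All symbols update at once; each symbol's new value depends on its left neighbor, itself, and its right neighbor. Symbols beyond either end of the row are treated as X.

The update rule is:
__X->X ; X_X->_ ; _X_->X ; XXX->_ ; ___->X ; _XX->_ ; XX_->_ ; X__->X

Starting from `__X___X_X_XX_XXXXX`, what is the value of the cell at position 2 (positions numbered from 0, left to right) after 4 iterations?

_

XXXXXXX_X_________
________XXXXXXXXXX
XXXXXXXX__________
________XXXXXXXXXX
position 2 holds _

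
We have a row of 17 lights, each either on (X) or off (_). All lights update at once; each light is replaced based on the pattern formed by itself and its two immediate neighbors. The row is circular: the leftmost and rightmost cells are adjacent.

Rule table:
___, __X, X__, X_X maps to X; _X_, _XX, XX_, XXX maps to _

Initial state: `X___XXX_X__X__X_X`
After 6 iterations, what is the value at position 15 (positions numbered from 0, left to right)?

_

_XXX___X_XX_XX_X_
X___XXX_X__X__X_X  (repeats iteration 0; period 2)
iteration 6: X___XXX_X__X__X_X
position 15 holds _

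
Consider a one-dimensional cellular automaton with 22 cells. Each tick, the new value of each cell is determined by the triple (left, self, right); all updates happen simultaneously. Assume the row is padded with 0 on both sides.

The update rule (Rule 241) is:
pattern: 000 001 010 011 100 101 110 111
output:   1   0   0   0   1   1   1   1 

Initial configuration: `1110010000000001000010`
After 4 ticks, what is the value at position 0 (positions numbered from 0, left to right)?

0

0111001111111100111001
0011100111111110011100
1001110011111111001111
0100111001111111100111
position 0 holds 0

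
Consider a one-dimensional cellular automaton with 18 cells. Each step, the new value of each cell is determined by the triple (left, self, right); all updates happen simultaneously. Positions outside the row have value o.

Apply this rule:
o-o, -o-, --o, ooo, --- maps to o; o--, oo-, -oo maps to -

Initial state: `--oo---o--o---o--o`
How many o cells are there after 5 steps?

11

-o---ooo-oo-ooo-o-
oo-oo-o-o--o-o-ooo
o-o--oooo-ooooo-oo
-oo-o-oo-o-ooo-o-o
o--ooo--ooo-o-ooo-
count of o: 11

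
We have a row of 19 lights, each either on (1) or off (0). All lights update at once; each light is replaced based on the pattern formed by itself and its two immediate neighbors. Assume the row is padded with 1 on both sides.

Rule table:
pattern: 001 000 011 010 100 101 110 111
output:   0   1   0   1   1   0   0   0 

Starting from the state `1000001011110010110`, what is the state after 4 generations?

0111101000001010000
0000001111101011110
1111100000001000000
0000011111101111110

0000011111101111110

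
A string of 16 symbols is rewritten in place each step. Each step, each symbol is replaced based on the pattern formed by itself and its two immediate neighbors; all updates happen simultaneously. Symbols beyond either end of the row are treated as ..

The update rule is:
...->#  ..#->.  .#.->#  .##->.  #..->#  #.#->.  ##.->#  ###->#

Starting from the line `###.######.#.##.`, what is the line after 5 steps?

.##..##..###.#.#

step 1: .##..#####.#..##
step 2: ..##..####.##..#
step 3: #..##..###..##.#
step 4: ##..##..###..#.#
step 5: .##..##..###.#.#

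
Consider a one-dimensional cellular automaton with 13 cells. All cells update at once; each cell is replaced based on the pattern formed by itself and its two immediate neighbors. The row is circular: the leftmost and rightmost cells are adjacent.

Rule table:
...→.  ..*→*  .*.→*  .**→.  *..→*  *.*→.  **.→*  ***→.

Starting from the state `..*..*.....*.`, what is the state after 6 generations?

...*.*..**.**

.******...***
......**.*..*
*....*.*.****
**..**.*.....
.***.*.**...*
...*.*..**.**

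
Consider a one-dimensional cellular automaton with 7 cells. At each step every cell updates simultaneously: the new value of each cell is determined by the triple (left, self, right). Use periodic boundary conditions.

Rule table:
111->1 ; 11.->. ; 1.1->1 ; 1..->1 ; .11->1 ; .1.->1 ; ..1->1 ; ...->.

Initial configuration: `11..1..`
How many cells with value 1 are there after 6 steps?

1.11111
.111111
111111.
11111.1
1111.11
111.111
count of 1: 6

6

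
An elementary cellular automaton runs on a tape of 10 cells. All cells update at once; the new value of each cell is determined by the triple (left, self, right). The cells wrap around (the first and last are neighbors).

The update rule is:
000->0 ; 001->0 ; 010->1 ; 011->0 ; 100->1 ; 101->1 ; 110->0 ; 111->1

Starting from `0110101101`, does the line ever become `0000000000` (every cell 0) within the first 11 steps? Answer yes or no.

no

1001110011
0100101001
1110111101
1101011010
0011100111
1001010010
1101111011
1010110101
0111001110
0010100101
1011110111
step 11 is 1011110111, still not uniform 0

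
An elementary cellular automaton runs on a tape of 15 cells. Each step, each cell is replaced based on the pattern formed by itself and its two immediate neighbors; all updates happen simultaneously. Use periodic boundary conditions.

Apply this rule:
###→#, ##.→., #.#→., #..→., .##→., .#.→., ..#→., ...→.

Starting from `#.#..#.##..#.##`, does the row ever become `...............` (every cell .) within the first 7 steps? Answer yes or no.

..............#
...............
all cells are . at step 2

yes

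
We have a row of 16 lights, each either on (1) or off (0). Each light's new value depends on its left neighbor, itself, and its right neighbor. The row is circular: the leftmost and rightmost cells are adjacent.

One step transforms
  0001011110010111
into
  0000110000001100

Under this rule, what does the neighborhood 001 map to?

At position 2 the neighborhood is 001; the next row has 0 there.

0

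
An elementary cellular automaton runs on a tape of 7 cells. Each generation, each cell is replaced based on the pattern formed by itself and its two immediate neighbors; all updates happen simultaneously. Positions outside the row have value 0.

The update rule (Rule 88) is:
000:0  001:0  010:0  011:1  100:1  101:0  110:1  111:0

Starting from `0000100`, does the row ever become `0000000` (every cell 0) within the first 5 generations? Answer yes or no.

yes

0000010
0000001
0000000
all cells are 0 at generation 3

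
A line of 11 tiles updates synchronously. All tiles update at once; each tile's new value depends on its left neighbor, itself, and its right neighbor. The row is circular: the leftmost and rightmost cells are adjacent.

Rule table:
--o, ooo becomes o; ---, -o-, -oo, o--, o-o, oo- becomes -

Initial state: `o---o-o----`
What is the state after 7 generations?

generation 1: ---o------o
generation 2: --o------o-
generation 3: -o------o--
generation 4: o------o---
generation 5: ------o---o
generation 6: -----o---o-
generation 7: ----o---o--

----o---o--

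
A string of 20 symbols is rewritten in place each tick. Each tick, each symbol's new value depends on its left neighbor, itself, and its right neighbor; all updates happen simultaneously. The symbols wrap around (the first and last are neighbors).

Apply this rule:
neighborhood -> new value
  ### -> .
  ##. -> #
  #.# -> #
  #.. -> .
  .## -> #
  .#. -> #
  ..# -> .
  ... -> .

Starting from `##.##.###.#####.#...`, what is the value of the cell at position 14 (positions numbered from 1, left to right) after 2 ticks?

.

tick 1: #######.###...###...
tick 2: #.....###.#...#.#...
position 14 holds .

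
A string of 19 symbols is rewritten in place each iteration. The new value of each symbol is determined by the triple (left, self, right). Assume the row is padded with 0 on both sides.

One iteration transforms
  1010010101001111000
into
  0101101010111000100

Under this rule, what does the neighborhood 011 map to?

At position 12 the neighborhood is 011; the next row has 1 there.

1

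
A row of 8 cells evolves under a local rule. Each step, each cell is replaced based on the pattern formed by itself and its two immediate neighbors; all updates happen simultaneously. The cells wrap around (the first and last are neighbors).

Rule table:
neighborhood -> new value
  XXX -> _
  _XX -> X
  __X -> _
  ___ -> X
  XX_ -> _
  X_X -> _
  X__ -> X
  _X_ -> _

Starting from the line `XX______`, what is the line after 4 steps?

_X_X____

X_XXXXX_
__X_____
X__XXXXX
_X_X____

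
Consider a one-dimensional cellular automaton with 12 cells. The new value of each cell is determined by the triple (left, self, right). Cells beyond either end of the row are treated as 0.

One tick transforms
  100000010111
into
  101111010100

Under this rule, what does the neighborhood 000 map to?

At position 2 the neighborhood is 000; the next row has 1 there.

1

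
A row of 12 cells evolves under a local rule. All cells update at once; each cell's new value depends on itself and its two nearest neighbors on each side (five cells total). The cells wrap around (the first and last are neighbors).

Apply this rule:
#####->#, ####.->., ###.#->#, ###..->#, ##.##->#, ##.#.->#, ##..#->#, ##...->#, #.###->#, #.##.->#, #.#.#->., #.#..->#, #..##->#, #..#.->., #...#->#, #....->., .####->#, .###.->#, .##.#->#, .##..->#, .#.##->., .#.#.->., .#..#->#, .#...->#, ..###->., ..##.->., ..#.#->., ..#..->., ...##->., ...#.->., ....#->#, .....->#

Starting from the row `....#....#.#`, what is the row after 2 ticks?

tick 1: #.#..#.#...#
tick 2: ####...###..

####...###..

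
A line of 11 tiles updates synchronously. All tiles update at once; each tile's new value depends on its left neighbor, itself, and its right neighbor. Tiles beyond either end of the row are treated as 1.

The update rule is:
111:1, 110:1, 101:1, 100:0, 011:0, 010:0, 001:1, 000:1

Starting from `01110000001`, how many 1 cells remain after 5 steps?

9

step 1: 10110111110
step 2: 11011011111
step 3: 11101101111
step 4: 11110110111
step 5: 11111011011
count of 1: 9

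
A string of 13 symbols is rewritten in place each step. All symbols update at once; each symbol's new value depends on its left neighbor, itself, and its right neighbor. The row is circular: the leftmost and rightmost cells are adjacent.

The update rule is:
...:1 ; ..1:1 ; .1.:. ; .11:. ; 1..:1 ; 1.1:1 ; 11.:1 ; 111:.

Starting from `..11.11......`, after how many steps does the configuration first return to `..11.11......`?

26

step 1: 11.11.1111111
step 2: .11.11.......
step 3: 1.11.11111111
step 4: 11.11........
step 5: .11.111111111
step 6: 1.11........1
step 7: 11.111111111.
step 8: .11........11
step 9: 1.111111111.1
step 10: 11........11.
step 11: .111111111.11
step 12: 1........11.1
step 13: 111111111.11.
step 14: ........11.11
step 15: 11111111.11.1
step 16: .......11.11.
step 17: 1111111.11.11
step 18: ......11.11..
step 19: 111111.11.111
step 20: .....11.11...
step 21: 11111.11.1111
step 22: ....11.11....
step 23: 1111.11.11111
step 24: ...11.11.....
step 25: 111.11.111111
step 26: ..11.11......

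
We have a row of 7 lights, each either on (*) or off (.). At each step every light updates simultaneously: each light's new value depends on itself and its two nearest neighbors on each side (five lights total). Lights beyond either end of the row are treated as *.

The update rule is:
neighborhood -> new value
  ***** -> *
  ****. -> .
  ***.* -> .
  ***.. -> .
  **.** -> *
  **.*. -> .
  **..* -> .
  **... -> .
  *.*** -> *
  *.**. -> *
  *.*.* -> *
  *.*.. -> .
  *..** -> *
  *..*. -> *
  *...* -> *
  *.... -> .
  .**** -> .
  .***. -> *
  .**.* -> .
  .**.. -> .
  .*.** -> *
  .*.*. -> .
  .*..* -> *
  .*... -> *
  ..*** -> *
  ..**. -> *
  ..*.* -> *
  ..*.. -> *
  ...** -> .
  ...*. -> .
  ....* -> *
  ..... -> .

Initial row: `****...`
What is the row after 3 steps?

**...*.
...*.**
.*.***.

.*.***.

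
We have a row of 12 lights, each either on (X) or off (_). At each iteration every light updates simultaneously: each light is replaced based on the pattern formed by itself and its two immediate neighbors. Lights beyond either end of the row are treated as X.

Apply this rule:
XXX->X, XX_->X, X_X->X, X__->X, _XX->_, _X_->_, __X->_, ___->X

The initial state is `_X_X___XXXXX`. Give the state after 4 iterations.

XXXX_X_XX__X

X_X_XX__XXXX
XX_X_XX__XXX
XXX_X_XX__XX
XXXX_X_XX__X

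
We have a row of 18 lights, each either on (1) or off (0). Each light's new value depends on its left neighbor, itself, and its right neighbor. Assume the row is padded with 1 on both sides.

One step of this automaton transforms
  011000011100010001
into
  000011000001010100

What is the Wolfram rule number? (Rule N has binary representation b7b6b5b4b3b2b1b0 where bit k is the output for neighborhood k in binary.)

5

position 8: 111 → 0  (bit 7 = 0)
position 2: 110 → 0  (bit 6 = 0)
position 0: 101 → 0  (bit 5 = 0)
position 3: 100 → 0  (bit 4 = 0)
position 1: 011 → 0  (bit 3 = 0)
position 13: 010 → 1  (bit 2 = 1)
position 6: 001 → 0  (bit 1 = 0)
position 4: 000 → 1  (bit 0 = 1)
bits b7..b0 = 00000101 = 5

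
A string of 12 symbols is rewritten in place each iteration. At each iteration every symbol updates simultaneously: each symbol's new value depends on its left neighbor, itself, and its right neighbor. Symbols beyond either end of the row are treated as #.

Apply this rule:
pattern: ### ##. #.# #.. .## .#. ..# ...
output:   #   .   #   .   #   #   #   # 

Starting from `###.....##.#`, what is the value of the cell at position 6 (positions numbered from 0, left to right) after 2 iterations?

#

##..#####.##
#..#####.###
position 6 holds #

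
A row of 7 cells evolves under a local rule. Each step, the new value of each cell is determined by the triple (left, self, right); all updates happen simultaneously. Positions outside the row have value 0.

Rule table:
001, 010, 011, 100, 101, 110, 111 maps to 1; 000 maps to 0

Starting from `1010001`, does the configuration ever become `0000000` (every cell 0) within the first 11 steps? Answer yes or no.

1111011
1111111
1111111  (fixed point — unchanged through step 11)
step 11 is 1111111, still not uniform 0

no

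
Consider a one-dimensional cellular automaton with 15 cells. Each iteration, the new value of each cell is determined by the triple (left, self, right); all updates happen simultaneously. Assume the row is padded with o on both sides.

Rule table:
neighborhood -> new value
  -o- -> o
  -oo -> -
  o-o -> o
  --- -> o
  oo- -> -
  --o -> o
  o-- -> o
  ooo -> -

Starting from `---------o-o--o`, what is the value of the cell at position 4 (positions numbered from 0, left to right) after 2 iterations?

oooooooooooooo-
--------------o
position 4 holds -

-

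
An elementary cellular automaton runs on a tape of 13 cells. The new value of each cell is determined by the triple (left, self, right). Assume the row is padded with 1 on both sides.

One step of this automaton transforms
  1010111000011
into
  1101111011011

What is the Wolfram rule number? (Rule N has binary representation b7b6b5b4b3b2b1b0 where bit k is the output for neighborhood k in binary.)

233

position 5: 111 → 1  (bit 7 = 1)
position 0: 110 → 1  (bit 6 = 1)
position 1: 101 → 1  (bit 5 = 1)
position 7: 100 → 0  (bit 4 = 0)
position 4: 011 → 1  (bit 3 = 1)
position 2: 010 → 0  (bit 2 = 0)
position 10: 001 → 0  (bit 1 = 0)
position 8: 000 → 1  (bit 0 = 1)
bits b7..b0 = 11101001 = 233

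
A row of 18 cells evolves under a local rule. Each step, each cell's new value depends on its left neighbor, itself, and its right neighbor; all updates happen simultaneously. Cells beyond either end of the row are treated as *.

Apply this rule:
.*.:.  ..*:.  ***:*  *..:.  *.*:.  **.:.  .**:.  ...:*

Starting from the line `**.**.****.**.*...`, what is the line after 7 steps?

.....****.........

*......**.......*.
..****....*****...
...**..**..***..*.
.*..........*.....
...********...***.
.*..******..*..*..
.....****.........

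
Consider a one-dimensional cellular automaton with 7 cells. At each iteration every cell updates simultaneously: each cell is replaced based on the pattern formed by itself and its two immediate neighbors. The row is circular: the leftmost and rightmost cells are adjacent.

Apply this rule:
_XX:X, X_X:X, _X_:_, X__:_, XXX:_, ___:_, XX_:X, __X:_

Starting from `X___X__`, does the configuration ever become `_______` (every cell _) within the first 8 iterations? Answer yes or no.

yes

iteration 1: _______
all cells are _ at iteration 1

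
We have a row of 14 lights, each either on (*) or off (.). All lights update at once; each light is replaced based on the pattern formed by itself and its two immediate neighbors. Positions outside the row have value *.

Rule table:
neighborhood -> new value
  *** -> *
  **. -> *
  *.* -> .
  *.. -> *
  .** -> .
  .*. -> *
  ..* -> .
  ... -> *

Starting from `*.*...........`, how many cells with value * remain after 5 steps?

11

step 1: *.***********.
step 2: *..**********.
step 3: **..*********.
step 4: ***..********.
step 5: ****..*******.
count of *: 11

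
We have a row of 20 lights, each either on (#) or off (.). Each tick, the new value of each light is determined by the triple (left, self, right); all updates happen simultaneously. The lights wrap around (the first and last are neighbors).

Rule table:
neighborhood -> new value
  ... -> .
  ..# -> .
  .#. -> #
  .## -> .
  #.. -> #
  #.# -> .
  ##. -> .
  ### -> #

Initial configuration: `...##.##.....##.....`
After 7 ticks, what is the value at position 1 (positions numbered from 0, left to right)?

........#......#....
........##.....##...
..........#......#..
..........##.....##.
............#......#
#...........##.....#
.#............#.....
position 1 holds #

#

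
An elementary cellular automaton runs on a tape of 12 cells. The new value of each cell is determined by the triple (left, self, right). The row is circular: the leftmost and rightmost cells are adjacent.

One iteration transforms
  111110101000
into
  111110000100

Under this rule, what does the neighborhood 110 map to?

1

At position 4 the neighborhood is 110; the next row has 1 there.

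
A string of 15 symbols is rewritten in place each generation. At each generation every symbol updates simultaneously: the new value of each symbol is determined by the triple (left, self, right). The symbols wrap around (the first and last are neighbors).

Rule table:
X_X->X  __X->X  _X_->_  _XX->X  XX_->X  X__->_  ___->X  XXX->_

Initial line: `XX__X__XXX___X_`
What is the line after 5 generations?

_XX__XXXXX_XX_X

XX_X__XX_X_XX_X
_XX__XXXX_XXXXX
XXX_XX__XXX___X
__XXXX_XX_X_XXX
_XX__XXXXX_XX_X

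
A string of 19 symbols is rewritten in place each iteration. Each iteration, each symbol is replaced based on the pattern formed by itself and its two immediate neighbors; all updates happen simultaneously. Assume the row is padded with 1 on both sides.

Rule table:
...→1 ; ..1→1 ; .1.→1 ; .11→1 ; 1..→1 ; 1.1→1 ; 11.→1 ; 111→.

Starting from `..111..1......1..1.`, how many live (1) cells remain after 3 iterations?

iteration 1: 111.111111111111111
iteration 2: ..111..............
iteration 3: 111.111111111111111
count of 1: 18

18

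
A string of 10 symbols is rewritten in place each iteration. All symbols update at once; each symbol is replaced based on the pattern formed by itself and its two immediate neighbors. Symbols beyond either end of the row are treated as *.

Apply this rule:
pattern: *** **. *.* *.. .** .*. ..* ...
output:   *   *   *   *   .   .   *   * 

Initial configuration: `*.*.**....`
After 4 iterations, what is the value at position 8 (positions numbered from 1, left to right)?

iteration 1: **.*.*****
iteration 2: ***.*.****
iteration 3: ****.*.***
iteration 4: *****.*.**
position 8 holds .

.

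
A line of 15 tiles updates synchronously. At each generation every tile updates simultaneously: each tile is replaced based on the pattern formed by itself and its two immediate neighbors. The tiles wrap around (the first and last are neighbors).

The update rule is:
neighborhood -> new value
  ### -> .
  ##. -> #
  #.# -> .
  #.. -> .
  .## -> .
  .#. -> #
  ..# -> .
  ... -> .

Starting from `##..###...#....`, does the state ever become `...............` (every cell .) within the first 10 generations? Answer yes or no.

no

generation 1: .#....#...#....
generation 2: .#....#...#....  (fixed point — unchanged through generation 10)
generation 10 is .#....#...#...., still not uniform .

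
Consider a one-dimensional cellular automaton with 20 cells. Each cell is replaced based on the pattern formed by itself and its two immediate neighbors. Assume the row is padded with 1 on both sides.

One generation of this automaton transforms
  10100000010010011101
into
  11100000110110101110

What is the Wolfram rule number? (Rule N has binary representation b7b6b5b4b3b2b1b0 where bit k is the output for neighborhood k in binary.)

230

position 16: 111 → 1  (bit 7 = 1)
position 0: 110 → 1  (bit 6 = 1)
position 1: 101 → 1  (bit 5 = 1)
position 3: 100 → 0  (bit 4 = 0)
position 15: 011 → 0  (bit 3 = 0)
position 2: 010 → 1  (bit 2 = 1)
position 8: 001 → 1  (bit 1 = 1)
position 4: 000 → 0  (bit 0 = 0)
bits b7..b0 = 11100110 = 230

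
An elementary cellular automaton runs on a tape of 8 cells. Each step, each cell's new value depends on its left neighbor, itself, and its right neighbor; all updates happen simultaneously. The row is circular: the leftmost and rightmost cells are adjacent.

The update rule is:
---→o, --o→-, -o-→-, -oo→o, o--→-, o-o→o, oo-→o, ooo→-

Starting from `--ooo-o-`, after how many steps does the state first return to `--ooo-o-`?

step 1: o-o-oo--
step 2: -o-ooo--
step 3: --oo-o-o
step 4: --ooo-o-

4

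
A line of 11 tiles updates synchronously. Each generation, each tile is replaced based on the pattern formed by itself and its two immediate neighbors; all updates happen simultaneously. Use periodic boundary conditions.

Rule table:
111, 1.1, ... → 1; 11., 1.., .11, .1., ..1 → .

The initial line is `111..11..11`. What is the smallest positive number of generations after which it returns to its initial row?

4

11........1
1..111111..
....1111...
111..11..11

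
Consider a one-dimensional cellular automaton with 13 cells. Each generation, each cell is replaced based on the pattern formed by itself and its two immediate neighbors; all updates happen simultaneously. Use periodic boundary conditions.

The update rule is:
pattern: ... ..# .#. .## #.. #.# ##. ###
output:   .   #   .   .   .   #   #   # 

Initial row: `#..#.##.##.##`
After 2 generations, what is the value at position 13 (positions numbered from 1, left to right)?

.

generation 1: #.#.#.##.##.#
generation 2: ##.#.#.##.##.
position 13 holds .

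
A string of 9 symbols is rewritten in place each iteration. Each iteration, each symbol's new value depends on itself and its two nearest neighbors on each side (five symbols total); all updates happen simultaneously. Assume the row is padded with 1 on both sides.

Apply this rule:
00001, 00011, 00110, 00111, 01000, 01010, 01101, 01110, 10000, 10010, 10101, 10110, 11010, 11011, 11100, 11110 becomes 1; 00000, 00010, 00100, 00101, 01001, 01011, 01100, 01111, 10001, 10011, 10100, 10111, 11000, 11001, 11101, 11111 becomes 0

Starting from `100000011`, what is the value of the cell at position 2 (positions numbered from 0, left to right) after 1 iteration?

101001110
position 2 holds 1

1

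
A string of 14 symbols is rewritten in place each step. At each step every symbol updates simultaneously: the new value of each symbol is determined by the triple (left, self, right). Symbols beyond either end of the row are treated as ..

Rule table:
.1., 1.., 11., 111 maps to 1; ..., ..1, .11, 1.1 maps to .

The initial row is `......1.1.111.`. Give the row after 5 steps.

......1.1..111
......1.11..11
......1..11..1
......11..11.1
.......11..1.1

.......11..1.1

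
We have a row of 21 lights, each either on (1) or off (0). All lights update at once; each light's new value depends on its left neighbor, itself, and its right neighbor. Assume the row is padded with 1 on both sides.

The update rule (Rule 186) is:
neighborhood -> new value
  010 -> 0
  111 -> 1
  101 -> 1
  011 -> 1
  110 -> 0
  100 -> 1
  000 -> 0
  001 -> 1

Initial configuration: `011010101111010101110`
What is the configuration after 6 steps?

101111010101110111111

step 1: 110101011110101011101
step 2: 101010111101010111011
step 3: 010101111010101110111
step 4: 101011110101011101111
step 5: 010111101010111011111
step 6: 101111010101110111111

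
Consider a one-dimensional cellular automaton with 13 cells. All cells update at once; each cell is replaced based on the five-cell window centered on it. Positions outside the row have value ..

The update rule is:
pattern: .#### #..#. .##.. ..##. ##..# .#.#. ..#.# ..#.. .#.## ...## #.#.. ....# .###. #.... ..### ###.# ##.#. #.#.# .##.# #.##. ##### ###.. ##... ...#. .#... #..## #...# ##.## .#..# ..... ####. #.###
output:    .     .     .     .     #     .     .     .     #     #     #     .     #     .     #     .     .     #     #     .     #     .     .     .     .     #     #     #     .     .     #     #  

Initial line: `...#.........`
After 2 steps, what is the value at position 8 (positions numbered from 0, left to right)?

.

.............
.............
position 8 holds .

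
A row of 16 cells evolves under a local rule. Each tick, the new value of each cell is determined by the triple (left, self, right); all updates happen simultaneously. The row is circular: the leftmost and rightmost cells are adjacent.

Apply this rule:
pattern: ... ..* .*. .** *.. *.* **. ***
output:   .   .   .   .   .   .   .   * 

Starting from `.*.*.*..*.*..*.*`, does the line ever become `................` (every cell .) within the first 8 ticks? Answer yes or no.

................
all cells are . at tick 1

yes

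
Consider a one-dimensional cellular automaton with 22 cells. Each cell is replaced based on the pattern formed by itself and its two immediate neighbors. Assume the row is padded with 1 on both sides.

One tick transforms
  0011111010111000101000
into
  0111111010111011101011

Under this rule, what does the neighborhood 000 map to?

At position 14 the neighborhood is 000; the next row has 1 there.

1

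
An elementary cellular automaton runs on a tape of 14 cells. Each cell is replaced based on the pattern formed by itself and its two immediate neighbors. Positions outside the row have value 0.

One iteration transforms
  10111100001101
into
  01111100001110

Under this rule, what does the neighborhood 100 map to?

At position 6 the neighborhood is 100; the next row has 0 there.

0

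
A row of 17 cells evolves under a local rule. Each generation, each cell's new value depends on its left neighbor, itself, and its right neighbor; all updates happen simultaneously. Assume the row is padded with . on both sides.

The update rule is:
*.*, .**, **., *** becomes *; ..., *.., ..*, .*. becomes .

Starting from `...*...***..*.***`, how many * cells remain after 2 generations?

7

.......***...****
.......***...****
count of *: 7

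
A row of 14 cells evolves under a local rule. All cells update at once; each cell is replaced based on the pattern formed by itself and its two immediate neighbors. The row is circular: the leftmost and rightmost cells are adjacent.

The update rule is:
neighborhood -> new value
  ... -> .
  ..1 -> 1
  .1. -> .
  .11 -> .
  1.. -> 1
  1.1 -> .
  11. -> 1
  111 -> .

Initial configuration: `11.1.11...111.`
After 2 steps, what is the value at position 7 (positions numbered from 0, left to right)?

1

.1....11.1..1.
1.1..1.1..11.1
position 7 holds 1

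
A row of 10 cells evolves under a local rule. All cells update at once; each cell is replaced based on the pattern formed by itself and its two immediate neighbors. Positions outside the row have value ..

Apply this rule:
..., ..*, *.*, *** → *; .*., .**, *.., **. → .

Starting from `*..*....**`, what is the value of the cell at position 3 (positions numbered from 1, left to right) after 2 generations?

..*..***..
**..*.*..*
position 3 holds .

.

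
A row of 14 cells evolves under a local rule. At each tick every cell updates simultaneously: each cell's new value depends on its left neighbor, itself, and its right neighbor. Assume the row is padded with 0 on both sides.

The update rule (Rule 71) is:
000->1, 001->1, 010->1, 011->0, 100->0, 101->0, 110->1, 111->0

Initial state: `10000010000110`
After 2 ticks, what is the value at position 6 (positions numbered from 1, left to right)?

0

tick 1: 10111110111010
tick 2: 10000010001010
position 6 holds 0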